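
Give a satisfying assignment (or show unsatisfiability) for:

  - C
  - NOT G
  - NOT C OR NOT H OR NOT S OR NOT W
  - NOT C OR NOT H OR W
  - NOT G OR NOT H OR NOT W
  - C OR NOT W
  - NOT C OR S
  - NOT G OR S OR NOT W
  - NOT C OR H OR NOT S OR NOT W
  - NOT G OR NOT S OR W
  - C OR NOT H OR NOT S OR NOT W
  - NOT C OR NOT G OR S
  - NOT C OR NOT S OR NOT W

Unit clause (C) forces C = True.
Unit clause (NOT G) forces G = False.
In (NOT C OR S) only S is left, so S = True.
In (NOT C OR NOT S OR NOT W) only NOT W is left, so W = False.
In (NOT C OR NOT H OR W) only NOT H is left, so H = False.
All clauses satisfied.

H=F; W=F; G=F; S=T; C=T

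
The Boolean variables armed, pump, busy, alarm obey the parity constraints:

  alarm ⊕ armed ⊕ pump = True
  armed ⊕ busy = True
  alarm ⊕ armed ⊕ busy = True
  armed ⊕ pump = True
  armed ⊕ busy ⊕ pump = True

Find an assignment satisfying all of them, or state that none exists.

armed = True; pump = False; busy = False; alarm = False

alarm ⊕ armed ⊕ pump = F ⊕ T ⊕ F = True ✓
armed ⊕ busy = T ⊕ F = True ✓
alarm ⊕ armed ⊕ busy = F ⊕ T ⊕ F = True ✓
armed ⊕ pump = T ⊕ F = True ✓
armed ⊕ busy ⊕ pump = T ⊕ F ⊕ F = True ✓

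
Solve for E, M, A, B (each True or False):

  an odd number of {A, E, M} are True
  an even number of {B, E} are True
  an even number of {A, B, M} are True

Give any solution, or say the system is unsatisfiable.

Adding constraints 1, 2, 3 mod 2: every variable appears an even number of times on the left, so the left side is 0.
But the right sides sum to 1 (mod 2). 0 ≠ 1 — the system is inconsistent.

No satisfying assignment exists.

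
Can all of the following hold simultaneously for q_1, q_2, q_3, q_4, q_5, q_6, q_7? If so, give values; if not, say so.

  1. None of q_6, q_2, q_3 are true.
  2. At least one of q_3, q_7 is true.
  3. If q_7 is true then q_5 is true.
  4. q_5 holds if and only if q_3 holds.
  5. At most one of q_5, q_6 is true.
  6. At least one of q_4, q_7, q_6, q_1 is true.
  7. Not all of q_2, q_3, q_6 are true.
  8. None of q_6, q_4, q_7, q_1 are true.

The formula is unsatisfiable.

Case q_7 = True:
  Constraint (8) is violated (q_7=T) — contradiction.
Case q_7 = False:
  (1) forces q_6 = False.
  (1) forces q_2 = False.
  (1) forces q_3 = False.
  Constraint (2) is violated (q_3=F, q_7=F) — contradiction.
Both cases fail — unsatisfiable.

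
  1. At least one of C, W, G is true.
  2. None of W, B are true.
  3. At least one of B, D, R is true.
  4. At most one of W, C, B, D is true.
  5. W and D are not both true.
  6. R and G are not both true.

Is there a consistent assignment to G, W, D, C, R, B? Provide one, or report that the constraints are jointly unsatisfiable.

G = True; W = False; D = True; C = False; R = False; B = False

  (1) {C, W, G}: 1 true — at least one ✓
  (2) {W, B}: 0 true — none ✓
  (3) {B, D, R}: 1 true — at least one ✓
  (4) {W, C, B, D}: 1 true — at most one ✓
  (5) W=F, D=T — not both ✓
  (6) R=F, G=T — not both ✓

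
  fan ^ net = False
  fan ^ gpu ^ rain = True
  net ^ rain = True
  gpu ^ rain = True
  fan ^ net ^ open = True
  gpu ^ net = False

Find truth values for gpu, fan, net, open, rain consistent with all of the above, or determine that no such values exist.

gpu=F; fan=F; net=F; open=T; rain=T

fan ^ net = F ^ F = False ✓
fan ^ gpu ^ rain = F ^ F ^ T = True ✓
net ^ rain = F ^ T = True ✓
gpu ^ rain = F ^ T = True ✓
fan ^ net ^ open = F ^ F ^ T = True ✓
gpu ^ net = F ^ F = False ✓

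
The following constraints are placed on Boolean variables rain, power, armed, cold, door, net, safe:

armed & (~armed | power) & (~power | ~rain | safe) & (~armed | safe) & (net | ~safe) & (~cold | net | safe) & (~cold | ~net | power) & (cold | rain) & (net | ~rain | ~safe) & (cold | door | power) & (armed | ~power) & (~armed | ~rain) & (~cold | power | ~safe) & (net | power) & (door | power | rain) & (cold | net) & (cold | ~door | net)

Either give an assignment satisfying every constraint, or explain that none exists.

Unit clause (armed) forces armed = True.
In (~armed | power) only power is left, so power = True.
In (~armed | safe) only safe is left, so safe = True.
In (net | ~safe) only net is left, so net = True.
In (~armed | ~rain) only ~rain is left, so rain = False.
In (cold | rain) only cold is left, so cold = True.
Set door = True.
All clauses satisfied.

rain=F, power=T, armed=T, cold=T, door=T, net=T, safe=T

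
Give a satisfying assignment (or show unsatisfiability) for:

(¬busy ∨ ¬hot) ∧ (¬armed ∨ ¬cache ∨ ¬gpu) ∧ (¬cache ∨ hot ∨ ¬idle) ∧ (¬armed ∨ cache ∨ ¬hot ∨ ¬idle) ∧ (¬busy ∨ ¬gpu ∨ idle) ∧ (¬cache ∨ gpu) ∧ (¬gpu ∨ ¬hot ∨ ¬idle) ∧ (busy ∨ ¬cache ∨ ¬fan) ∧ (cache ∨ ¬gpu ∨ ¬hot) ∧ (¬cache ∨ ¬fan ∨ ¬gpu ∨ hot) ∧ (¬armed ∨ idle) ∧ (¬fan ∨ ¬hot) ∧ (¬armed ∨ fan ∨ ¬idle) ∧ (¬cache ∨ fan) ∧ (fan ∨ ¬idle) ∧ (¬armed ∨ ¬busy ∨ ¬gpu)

Set busy = False.
Set gpu = False.
  then (¬cache ∨ gpu) forces cache = False.
Set idle = False.
  then (¬armed ∨ idle) forces armed = False.
Set hot = True.
  then (¬fan ∨ ¬hot) forces fan = False.
All clauses satisfied.

busy=F, gpu=F, cache=F, idle=F, hot=T, armed=F, fan=F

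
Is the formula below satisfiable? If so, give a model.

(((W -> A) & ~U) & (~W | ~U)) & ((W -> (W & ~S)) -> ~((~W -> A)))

U = False, S = True, W = True, A = True

  ((W -> A) & ~U) & (~W | ~U) = True
    (W -> A) & ~U = True
      W -> A = True
      ~U = True
    ~W | ~U = True
      ~W = False
      ~U = True
  (W -> (W & ~S)) -> ~((~W -> A)) = True
    W -> (W & ~S) = False
      W & ~S = False
        ~S = False
    ~((~W -> A)) = False
      ~W -> A = True
        ~W = False
Both conjuncts True, so the formula holds.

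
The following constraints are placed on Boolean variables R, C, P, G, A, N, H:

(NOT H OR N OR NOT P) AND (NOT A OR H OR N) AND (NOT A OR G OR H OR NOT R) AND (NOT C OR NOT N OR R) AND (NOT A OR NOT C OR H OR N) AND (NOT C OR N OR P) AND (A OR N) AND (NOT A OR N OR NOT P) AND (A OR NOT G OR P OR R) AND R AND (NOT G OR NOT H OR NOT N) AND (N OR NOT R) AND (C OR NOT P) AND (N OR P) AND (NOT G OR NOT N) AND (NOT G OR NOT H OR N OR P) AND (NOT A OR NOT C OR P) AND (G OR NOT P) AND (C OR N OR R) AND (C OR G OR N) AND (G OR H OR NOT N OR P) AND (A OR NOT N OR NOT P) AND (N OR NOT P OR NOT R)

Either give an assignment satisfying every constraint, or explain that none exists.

Unit clause (R) forces R = True.
In (N OR NOT R) only N is left, so N = True.
In (NOT G OR NOT N) only NOT G is left, so G = False.
In (G OR NOT P) only NOT P is left, so P = False.
In (G OR H OR NOT N OR P) only H is left, so H = True.
Set C = False.
Set A = False.
All clauses satisfied.

R = True, C = False, P = False, G = False, A = False, N = True, H = True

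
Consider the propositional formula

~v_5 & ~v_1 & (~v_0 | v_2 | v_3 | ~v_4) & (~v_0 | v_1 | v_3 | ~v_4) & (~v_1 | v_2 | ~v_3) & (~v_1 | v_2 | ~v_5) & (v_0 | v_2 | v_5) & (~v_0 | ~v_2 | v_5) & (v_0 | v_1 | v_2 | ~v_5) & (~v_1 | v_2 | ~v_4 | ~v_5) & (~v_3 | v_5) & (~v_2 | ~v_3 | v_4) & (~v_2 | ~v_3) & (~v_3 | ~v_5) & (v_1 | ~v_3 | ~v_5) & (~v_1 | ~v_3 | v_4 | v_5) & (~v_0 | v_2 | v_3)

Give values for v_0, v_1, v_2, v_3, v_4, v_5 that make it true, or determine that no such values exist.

v_0: False, v_1: False, v_2: True, v_3: False, v_4: False, v_5: False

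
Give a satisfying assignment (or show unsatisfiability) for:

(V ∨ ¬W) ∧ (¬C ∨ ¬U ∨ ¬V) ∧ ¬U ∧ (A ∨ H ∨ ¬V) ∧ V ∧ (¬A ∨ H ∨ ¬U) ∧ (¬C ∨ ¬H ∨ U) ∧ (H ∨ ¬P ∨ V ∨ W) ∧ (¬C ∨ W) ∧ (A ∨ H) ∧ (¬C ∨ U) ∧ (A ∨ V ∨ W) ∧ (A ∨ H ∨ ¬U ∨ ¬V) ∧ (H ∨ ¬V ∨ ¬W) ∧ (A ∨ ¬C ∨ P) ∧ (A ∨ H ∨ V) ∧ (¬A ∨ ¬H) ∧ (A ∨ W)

A=F, P=T, U=F, V=T, C=F, H=T, W=T

Unit clause (¬U) forces U = False.
Unit clause (V) forces V = True.
In (¬C ∨ U) only ¬C is left, so C = False.
Set A = False.
  then (A ∨ H ∨ ¬V) forces H = True.
  then (A ∨ W) forces W = True.
Set P = True.
All clauses satisfied.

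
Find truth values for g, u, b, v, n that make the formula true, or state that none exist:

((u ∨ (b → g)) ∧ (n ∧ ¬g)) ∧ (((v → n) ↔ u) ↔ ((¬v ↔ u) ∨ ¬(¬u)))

g=F; u=T; b=F; v=F; n=T

  (u ∨ (b → g)) ∧ (n ∧ ¬g) = True
    u ∨ (b → g) = True
      b → g = True
    n ∧ ¬g = True
      ¬g = True
  ((v → n) ↔ u) ↔ ((¬v ↔ u) ∨ ¬(¬u)) = True
    (v → n) ↔ u = True
      v → n = True
    (¬v ↔ u) ∨ ¬(¬u) = True
      ¬v ↔ u = True
        ¬v = True
      ¬(¬u) = True
        ¬u = False
Both conjuncts True, so the formula holds.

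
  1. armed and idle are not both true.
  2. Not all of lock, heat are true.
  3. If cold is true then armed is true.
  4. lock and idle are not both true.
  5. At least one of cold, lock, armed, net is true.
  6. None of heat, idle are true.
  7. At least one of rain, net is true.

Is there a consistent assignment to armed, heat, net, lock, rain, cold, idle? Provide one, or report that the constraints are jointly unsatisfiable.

armed = True, heat = False, net = False, lock = False, rain = True, cold = False, idle = False

  (1) armed=T, idle=F — not both ✓
  (2) {lock, heat}: 0/2 true — not all ✓
  (3) cold=F ⇒ armed: vacuous ✓
  (4) lock=F, idle=F — not both ✓
  (5) {cold, lock, armed, net}: 1 true — at least one ✓
  (6) {heat, idle}: 0 true — none ✓
  (7) {rain, net}: 1 true — at least one ✓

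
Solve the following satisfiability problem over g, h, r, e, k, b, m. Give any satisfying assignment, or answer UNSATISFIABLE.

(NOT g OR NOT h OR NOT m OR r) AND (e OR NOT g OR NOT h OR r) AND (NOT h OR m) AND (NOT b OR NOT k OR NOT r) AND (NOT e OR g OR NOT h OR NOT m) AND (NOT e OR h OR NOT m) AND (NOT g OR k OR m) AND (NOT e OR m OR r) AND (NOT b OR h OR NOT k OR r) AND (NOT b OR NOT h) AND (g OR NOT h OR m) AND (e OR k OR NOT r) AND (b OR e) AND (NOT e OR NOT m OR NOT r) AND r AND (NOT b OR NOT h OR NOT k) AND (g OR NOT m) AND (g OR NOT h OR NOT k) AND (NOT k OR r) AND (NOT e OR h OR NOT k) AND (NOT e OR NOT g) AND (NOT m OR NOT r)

Unit clause (r) forces r = True.
In (NOT m OR NOT r) only NOT m is left, so m = False.
In (NOT h OR m) only NOT h is left, so h = False.
Try g = True:
  (NOT g OR k OR m) forces k = True.
  (NOT b OR NOT k OR NOT r) forces b = False.
  (b OR e) forces e = True.
  clause (NOT e OR h OR NOT k) is falsified — backtrack.
So g = False.
Try e = False:
  (e OR k OR NOT r) forces k = True.
  (NOT b OR NOT k OR NOT r) forces b = False.
  clause (b OR e) is falsified — backtrack.
So e = True.
  then (NOT e OR h OR NOT k) forces k = False.
Set b = False.
All clauses satisfied.

g=F; h=F; r=T; e=T; k=F; b=F; m=F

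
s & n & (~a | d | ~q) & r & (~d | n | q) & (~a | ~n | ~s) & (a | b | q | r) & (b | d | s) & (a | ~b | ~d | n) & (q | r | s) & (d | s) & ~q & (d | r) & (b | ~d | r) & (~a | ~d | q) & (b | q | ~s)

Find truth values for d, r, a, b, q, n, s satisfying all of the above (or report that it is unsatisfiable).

d: True, r: True, a: False, b: True, q: False, n: True, s: True

Unit clause (s) forces s = True.
Unit clause (n) forces n = True.
Unit clause (r) forces r = True.
In (~a | ~n | ~s) only ~a is left, so a = False.
Unit clause (~q) forces q = False.
In (b | q | ~s) only b is left, so b = True.
Set d = True.
All clauses satisfied.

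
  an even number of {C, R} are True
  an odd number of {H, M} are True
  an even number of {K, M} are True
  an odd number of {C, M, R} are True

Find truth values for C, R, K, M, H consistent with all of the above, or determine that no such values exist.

C = False, R = False, K = True, M = True, H = False

{C, R}: 0 true → even ✓
{H, M}: 1 true → odd ✓
{K, M}: 2 true → even ✓
{C, M, R}: 1 true → odd ✓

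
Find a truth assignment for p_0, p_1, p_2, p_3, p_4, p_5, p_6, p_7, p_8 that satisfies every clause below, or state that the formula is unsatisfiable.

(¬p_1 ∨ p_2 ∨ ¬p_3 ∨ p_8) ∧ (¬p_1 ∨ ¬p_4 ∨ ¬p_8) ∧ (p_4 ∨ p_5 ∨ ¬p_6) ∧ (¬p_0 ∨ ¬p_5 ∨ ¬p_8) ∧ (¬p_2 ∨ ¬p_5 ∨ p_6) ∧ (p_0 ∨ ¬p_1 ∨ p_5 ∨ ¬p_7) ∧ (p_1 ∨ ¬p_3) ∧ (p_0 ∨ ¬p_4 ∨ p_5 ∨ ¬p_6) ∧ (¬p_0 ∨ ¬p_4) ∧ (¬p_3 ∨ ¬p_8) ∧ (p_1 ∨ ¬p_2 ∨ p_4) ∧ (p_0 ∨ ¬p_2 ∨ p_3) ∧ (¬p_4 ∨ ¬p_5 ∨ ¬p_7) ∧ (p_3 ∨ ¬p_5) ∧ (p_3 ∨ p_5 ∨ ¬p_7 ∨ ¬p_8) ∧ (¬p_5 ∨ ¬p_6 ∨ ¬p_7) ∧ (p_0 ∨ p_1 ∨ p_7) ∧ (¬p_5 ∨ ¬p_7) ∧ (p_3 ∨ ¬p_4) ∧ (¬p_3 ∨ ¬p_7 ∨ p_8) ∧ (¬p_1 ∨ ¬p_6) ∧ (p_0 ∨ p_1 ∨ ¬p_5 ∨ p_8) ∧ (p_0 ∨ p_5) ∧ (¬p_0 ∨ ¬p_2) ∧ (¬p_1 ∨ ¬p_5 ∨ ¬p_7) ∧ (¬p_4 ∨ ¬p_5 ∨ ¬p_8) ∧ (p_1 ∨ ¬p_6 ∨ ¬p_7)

p_0=T, p_1=T, p_2=F, p_3=F, p_4=F, p_5=F, p_6=F, p_7=T, p_8=F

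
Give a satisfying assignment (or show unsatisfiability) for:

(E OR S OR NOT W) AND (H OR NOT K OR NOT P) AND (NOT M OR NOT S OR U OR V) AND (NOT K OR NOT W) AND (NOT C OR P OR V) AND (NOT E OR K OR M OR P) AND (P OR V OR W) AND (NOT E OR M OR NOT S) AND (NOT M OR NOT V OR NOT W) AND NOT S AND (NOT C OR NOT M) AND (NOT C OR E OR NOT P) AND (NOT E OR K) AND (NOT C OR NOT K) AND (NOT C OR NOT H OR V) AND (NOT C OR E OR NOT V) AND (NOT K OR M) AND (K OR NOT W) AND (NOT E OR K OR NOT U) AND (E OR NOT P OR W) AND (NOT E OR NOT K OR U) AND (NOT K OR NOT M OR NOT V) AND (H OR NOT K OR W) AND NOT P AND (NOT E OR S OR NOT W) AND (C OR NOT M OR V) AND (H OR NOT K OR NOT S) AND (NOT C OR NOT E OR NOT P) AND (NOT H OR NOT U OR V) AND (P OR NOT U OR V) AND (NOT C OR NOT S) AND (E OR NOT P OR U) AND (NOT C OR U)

Unit clause (NOT S) forces S = False.
Unit clause (NOT P) forces P = False.
Set M = True.
  then (NOT C OR NOT M) forces C = False.
  then (C OR NOT M OR V) forces V = True.
  then (NOT M OR NOT V OR NOT W) forces W = False.
  then (NOT K OR NOT M OR NOT V) forces K = False.
  then (NOT E OR K) forces E = False.
Set U = True.
Set H = True.
All clauses satisfied.

M=T, U=T, K=F, E=F, C=F, W=F, S=F, V=T, P=F, H=T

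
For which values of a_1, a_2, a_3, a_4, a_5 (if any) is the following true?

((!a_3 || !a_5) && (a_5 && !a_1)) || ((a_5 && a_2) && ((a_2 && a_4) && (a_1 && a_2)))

a_1 = False, a_2 = True, a_3 = False, a_4 = False, a_5 = True

  ((!a_3 || !a_5) && (a_5 && !a_1)) || ((a_5 && a_2) && ((a_2 && a_4) && (a_1 && a_2))) = True
    (!a_3 || !a_5) && (a_5 && !a_1) = True
      !a_3 || !a_5 = True
        !a_3 = True
        !a_5 = False
      a_5 && !a_1 = True
        !a_1 = True
    (a_5 && a_2) && ((a_2 && a_4) && (a_1 && a_2)) = False
      a_5 && a_2 = True
      (a_2 && a_4) && (a_1 && a_2) = False
        a_2 && a_4 = False
        a_1 && a_2 = False
The formula evaluates to True.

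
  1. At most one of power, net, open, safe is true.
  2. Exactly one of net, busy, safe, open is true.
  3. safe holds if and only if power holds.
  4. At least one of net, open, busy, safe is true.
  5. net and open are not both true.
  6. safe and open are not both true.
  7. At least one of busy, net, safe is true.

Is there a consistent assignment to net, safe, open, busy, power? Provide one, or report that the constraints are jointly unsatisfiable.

net=T; safe=F; open=F; busy=F; power=F

  (1) {power, net, open, safe}: 1 true — at most one ✓
  (2) {net, busy, safe, open}: 1 true — exactly one ✓
  (3) safe=F, power=F — same ✓
  (4) {net, open, busy, safe}: 1 true — at least one ✓
  (5) net=T, open=F — not both ✓
  (6) safe=F, open=F — not both ✓
  (7) {busy, net, safe}: 1 true — at least one ✓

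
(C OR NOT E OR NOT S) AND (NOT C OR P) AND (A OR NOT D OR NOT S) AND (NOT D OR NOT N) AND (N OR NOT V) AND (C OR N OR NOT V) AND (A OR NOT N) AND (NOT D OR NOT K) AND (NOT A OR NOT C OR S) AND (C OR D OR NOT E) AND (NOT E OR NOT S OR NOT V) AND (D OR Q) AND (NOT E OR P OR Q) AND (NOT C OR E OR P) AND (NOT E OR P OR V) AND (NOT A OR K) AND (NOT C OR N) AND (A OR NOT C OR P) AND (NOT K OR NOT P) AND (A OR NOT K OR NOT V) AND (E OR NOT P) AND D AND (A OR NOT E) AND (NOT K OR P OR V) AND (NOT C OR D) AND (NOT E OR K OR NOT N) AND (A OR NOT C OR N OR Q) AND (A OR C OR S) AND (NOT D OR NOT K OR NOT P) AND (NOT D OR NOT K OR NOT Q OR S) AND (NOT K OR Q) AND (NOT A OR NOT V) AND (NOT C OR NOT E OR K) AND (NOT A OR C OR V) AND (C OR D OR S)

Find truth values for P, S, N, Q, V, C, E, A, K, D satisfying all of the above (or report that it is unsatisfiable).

Case D = True:
  (NOT D OR NOT N) forces N = False.
  (N OR NOT V) forces V = False.
  (NOT D OR NOT K) forces K = False.
  (NOT A OR K) forces A = False.
  (A OR NOT D OR NOT S) forces S = False.
  (NOT C OR N) forces C = False.
  Clause (A OR C OR S) is falsified — contradiction.
Case D = False:
  Clause (D) is falsified — contradiction.
Both cases fail, so the formula is unsatisfiable.

No satisfying assignment exists.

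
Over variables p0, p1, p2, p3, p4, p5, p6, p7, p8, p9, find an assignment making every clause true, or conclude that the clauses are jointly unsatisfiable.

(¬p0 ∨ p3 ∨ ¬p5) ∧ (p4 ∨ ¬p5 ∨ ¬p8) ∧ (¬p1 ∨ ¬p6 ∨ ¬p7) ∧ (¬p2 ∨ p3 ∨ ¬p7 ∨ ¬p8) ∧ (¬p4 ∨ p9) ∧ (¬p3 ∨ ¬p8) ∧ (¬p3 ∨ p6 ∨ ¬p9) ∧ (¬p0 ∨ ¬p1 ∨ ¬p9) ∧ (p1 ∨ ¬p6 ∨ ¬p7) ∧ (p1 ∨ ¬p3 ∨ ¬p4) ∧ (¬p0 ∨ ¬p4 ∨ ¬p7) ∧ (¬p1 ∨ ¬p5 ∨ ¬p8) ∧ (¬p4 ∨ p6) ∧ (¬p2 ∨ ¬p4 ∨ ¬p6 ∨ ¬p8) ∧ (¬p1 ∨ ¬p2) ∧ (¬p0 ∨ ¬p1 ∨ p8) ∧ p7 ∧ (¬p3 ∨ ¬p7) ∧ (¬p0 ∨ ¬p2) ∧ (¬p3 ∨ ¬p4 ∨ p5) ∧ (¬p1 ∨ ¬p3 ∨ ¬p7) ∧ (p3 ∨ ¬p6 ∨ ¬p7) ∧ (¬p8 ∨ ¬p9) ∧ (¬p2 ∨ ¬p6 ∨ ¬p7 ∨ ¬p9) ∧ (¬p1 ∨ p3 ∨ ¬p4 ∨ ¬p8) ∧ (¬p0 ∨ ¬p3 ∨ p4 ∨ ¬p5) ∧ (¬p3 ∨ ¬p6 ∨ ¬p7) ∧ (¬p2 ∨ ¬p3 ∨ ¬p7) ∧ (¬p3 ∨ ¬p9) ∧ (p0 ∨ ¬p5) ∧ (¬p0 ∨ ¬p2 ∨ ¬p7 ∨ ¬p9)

p0 = False, p1 = False, p2 = False, p3 = False, p4 = False, p5 = False, p6 = False, p7 = True, p8 = False, p9 = False

Unit clause (p7) forces p7 = True.
In (¬p3 ∨ ¬p7) only ¬p3 is left, so p3 = False.
In (p3 ∨ ¬p6 ∨ ¬p7) only ¬p6 is left, so p6 = False.
In (¬p4 ∨ p6) only ¬p4 is left, so p4 = False.
Set p0 = False.
  then (p0 ∨ ¬p5) forces p5 = False.
Set p1 = False.
Set p2 = False.
Set p8 = False.
Set p9 = False.
All clauses satisfied.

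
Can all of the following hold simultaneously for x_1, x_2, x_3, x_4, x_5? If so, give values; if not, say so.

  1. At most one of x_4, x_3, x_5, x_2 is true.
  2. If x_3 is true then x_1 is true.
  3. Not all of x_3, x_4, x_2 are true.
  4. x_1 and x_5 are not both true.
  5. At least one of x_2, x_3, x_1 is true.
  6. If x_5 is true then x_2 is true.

x_1 = False, x_2 = True, x_3 = False, x_4 = False, x_5 = False

  (1) {x_4, x_3, x_5, x_2}: 1 true — at most one ✓
  (2) x_3=F ⇒ x_1: vacuous ✓
  (3) {x_3, x_4, x_2}: 1/3 true — not all ✓
  (4) x_1=F, x_5=F — not both ✓
  (5) {x_2, x_3, x_1}: 1 true — at least one ✓
  (6) x_5=F ⇒ x_2: vacuous ✓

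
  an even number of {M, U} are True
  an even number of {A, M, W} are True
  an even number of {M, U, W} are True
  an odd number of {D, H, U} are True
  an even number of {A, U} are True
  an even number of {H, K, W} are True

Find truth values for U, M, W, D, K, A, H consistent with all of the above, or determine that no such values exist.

U = True, M = True, W = False, D = True, K = True, A = True, H = True

{M, U}: 2 true → even ✓
{A, M, W}: 2 true → even ✓
{M, U, W}: 2 true → even ✓
{D, H, U}: 3 true → odd ✓
{A, U}: 2 true → even ✓
{H, K, W}: 2 true → even ✓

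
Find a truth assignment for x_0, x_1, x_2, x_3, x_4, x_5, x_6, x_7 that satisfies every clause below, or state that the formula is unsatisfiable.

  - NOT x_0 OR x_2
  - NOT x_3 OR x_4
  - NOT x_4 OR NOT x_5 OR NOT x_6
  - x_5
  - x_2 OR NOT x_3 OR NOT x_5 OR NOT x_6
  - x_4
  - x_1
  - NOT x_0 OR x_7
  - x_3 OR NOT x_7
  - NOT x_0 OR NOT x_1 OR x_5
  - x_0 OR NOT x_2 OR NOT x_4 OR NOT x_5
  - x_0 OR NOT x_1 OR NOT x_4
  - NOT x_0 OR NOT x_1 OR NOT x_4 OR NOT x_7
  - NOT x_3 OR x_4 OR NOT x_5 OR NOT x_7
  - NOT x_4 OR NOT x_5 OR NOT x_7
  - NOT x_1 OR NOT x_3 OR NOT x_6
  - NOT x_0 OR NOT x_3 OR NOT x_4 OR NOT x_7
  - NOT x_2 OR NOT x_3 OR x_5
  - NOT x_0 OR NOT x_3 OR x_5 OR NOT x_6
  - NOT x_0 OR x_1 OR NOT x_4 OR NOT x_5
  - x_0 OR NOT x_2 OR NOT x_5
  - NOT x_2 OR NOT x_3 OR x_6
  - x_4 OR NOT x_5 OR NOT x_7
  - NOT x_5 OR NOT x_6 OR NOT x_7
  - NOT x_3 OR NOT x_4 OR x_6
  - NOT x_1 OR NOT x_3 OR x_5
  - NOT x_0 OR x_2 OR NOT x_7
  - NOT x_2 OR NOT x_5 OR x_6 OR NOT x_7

Unsatisfiable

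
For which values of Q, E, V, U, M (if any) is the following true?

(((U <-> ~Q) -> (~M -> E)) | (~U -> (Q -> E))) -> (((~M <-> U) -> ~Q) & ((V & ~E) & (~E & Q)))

Q = True, E = False, V = True, U = True, M = True

  (((U <-> ~Q) -> (~M -> E)) | (~U -> (Q -> E))) -> (((~M <-> U) -> ~Q) & ((V & ~E) & (~E & Q))) = True
    ((U <-> ~Q) -> (~M -> E)) | (~U -> (Q -> E)) = True
      (U <-> ~Q) -> (~M -> E) = True
        U <-> ~Q = False
          ~Q = False
        ~M -> E = True
          ~M = False
      ~U -> (Q -> E) = True
        ~U = False
        Q -> E = False
    ((~M <-> U) -> ~Q) & ((V & ~E) & (~E & Q)) = True
      (~M <-> U) -> ~Q = True
        ~M <-> U = False
          ~M = False
        ~Q = False
      (V & ~E) & (~E & Q) = True
        V & ~E = True
          ~E = True
        ~E & Q = True
          ~E = True
The formula evaluates to True.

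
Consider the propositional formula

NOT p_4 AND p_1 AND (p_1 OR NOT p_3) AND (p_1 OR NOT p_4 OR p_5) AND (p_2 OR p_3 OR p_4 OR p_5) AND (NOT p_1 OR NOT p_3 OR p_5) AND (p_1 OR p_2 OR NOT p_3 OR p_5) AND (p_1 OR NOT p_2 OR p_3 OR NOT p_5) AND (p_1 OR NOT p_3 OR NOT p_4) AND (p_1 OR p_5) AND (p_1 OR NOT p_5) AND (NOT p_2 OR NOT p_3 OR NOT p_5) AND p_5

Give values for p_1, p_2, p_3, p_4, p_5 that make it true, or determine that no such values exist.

p_1 = True; p_2 = True; p_3 = False; p_4 = False; p_5 = True

Unit clause (NOT p_4) forces p_4 = False.
Unit clause (p_1) forces p_1 = True.
Unit clause (p_5) forces p_5 = True.
Set p_2 = True.
  then (NOT p_2 OR NOT p_3 OR NOT p_5) forces p_3 = False.
All clauses satisfied.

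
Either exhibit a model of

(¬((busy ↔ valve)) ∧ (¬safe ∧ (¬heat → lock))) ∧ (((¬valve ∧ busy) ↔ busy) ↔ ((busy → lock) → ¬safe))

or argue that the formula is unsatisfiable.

safe: False, valve: True, busy: False, lock: True, heat: False

  ¬((busy ↔ valve)) ∧ (¬safe ∧ (¬heat → lock)) = True
    ¬((busy ↔ valve)) = True
      busy ↔ valve = False
    ¬safe ∧ (¬heat → lock) = True
      ¬safe = True
      ¬heat → lock = True
        ¬heat = True
  ((¬valve ∧ busy) ↔ busy) ↔ ((busy → lock) → ¬safe) = True
    (¬valve ∧ busy) ↔ busy = True
      ¬valve ∧ busy = False
        ¬valve = False
    (busy → lock) → ¬safe = True
      busy → lock = True
      ¬safe = True
Both conjuncts True, so the formula holds.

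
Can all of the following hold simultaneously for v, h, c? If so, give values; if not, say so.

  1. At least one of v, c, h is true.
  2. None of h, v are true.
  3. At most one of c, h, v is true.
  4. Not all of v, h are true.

v: False, h: False, c: True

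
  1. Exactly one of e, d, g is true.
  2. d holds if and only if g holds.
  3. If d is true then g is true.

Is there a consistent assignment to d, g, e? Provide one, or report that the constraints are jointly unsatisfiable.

d: False, g: False, e: True

  (1) {e, d, g}: 1 true — exactly one ✓
  (2) d=F, g=F — same ✓
  (3) d=F ⇒ g: vacuous ✓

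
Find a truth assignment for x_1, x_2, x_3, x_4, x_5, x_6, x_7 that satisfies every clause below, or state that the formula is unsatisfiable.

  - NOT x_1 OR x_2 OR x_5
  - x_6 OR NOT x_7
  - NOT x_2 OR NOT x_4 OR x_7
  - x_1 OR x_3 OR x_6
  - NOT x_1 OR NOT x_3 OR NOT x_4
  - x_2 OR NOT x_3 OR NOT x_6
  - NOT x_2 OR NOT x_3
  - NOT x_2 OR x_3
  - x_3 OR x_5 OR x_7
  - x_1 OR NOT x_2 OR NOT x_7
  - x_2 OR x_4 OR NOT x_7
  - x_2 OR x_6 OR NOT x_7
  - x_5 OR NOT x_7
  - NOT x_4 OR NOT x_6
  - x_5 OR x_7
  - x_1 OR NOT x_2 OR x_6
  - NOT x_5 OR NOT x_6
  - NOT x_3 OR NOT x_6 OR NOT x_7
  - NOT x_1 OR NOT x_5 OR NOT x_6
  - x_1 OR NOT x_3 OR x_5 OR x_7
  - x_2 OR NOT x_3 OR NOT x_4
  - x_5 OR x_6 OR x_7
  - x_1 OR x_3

x_1=F, x_2=F, x_3=T, x_4=F, x_5=T, x_6=F, x_7=F

Set x_1 = False.
  then (x_1 OR x_3) forces x_3 = True.
  then (NOT x_2 OR NOT x_3) forces x_2 = False.
  then (x_2 OR NOT x_3 OR NOT x_4) forces x_4 = False.
  then (x_2 OR NOT x_3 OR NOT x_6) forces x_6 = False.
  then (x_2 OR x_4 OR NOT x_7) forces x_7 = False.
  then (x_5 OR x_7) forces x_5 = True.
All clauses satisfied.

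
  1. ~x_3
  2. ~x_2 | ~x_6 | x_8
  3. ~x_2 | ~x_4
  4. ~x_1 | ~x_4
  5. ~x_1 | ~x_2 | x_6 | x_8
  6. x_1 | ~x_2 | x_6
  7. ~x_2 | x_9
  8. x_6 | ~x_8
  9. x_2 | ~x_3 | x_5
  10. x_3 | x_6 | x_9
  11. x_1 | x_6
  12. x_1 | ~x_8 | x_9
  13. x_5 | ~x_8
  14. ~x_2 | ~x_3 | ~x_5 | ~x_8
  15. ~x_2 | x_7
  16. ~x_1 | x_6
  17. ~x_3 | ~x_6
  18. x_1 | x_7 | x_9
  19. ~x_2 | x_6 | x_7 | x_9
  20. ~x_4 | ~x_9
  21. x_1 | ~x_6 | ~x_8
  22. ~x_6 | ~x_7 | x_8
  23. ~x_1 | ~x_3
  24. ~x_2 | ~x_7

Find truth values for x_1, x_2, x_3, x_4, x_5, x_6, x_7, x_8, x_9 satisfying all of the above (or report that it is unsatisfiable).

x_1 = True; x_2 = False; x_3 = False; x_4 = False; x_5 = True; x_6 = True; x_7 = True; x_8 = True; x_9 = False

Unit clause (~x_3) forces x_3 = False.
Set x_1 = True.
  then (~x_1 | ~x_4) forces x_4 = False.
  then (~x_1 | x_6) forces x_6 = True.
Try x_2 = True:
  (~x_2 | ~x_6 | x_8) forces x_8 = True.
  (~x_2 | x_9) forces x_9 = True.
  (x_5 | ~x_8) forces x_5 = True.
  (~x_2 | x_7) forces x_7 = True.
  clause (~x_2 | ~x_7) is falsified — backtrack.
So x_2 = False.
Set x_5 = True.
Set x_7 = True.
  then (~x_6 | ~x_7 | x_8) forces x_8 = True.
Set x_9 = False.
All clauses satisfied.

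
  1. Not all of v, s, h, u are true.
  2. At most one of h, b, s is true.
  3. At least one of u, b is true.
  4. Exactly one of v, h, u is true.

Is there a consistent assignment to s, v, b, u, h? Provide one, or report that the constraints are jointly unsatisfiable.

s = False, v = True, b = True, u = False, h = False

  (1) {v, s, h, u}: 1/4 true — not all ✓
  (2) {h, b, s}: 1 true — at most one ✓
  (3) {u, b}: 1 true — at least one ✓
  (4) {v, h, u}: 1 true — exactly one ✓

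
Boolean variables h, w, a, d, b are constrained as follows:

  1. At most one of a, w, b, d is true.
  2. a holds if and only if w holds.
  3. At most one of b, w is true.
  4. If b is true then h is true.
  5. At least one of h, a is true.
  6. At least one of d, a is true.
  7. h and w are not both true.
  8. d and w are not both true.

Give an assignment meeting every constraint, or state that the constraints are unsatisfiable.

h = True, w = False, a = False, d = True, b = False

  (1) {a, w, b, d}: 1 true — at most one ✓
  (2) a=F, w=F — same ✓
  (3) {b, w}: 0 true — at most one ✓
  (4) b=F ⇒ h: vacuous ✓
  (5) {h, a}: 1 true — at least one ✓
  (6) {d, a}: 1 true — at least one ✓
  (7) h=T, w=F — not both ✓
  (8) d=T, w=F — not both ✓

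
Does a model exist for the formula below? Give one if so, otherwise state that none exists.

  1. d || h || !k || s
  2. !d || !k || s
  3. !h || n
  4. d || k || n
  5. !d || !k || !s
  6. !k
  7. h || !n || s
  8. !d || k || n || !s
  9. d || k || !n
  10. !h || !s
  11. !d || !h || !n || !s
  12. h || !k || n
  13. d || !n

Unit clause (!k) forces k = False.
Set h = False.
Set n = True.
  then (h || !n || s) forces s = True.
  then (d || k || !n) forces d = True.
All clauses satisfied.

h = False; n = True; s = True; d = True; k = False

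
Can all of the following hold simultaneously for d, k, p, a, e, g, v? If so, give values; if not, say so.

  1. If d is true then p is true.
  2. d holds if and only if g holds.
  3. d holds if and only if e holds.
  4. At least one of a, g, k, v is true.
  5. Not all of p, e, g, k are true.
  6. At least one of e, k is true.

d=F; k=T; p=T; a=F; e=F; g=F; v=F

  (1) d=F ⇒ p: vacuous ✓
  (2) d=F, g=F — same ✓
  (3) d=F, e=F — same ✓
  (4) {a, g, k, v}: 1 true — at least one ✓
  (5) {p, e, g, k}: 2/4 true — not all ✓
  (6) {e, k}: 1 true — at least one ✓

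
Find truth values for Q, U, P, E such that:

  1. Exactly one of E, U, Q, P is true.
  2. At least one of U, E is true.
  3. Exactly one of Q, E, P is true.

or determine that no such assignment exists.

Q = False; U = False; P = False; E = True

  (1) {E, U, Q, P}: 1 true — exactly one ✓
  (2) {U, E}: 1 true — at least one ✓
  (3) {Q, E, P}: 1 true — exactly one ✓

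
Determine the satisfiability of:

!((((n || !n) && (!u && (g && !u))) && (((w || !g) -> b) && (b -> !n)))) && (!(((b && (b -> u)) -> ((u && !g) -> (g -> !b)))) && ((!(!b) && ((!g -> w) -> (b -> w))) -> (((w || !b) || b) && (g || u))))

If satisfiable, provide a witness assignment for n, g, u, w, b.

Unsatisfiable — no assignment works.

The conjunct !(((b && (b -> u)) -> ((u && !g) -> (g -> !b)))) is unsatisfiable on its own:
  g=F, u=F, b=F: evaluates to False.
  g=F, u=F, b=T: evaluates to False.
  g=F, u=T, b=F: evaluates to False.
  g=F, u=T, b=T: evaluates to False.
  g=T, u=F, b=F: evaluates to False.
  g=T, u=F, b=T: evaluates to False.
  g=T, u=T, b=F: evaluates to False.
  g=T, u=T, b=T: evaluates to False.
So the whole conjunction is unsatisfiable.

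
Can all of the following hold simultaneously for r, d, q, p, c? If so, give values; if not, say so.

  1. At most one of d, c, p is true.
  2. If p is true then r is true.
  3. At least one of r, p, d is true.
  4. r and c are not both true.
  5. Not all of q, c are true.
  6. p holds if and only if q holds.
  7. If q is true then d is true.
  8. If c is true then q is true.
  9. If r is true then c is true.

r: False, d: True, q: False, p: False, c: False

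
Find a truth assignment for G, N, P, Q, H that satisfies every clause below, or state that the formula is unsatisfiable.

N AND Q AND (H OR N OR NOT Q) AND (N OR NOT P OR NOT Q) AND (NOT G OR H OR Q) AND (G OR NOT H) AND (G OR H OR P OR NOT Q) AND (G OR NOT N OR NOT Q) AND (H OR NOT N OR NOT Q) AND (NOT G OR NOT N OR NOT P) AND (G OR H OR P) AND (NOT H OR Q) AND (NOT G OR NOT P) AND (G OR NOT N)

Unit clause (N) forces N = True.
Unit clause (Q) forces Q = True.
In (G OR NOT N OR NOT Q) only G is left, so G = True.
In (H OR NOT N OR NOT Q) only H is left, so H = True.
In (NOT G OR NOT N OR NOT P) only NOT P is left, so P = False.
All clauses satisfied.

G: True; N: True; P: False; Q: True; H: True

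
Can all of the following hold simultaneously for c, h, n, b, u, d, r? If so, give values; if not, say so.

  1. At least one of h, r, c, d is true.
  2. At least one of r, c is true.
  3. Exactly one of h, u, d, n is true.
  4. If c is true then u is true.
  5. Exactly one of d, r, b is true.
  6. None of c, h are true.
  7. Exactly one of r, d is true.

c = False, h = False, n = False, b = False, u = True, d = False, r = True

  (1) {h, r, c, d}: 1 true — at least one ✓
  (2) {r, c}: 1 true — at least one ✓
  (3) {h, u, d, n}: 1 true — exactly one ✓
  (4) c=F ⇒ u: vacuous ✓
  (5) {d, r, b}: 1 true — exactly one ✓
  (6) {c, h}: 0 true — none ✓
  (7) {r, d}: 1 true — exactly one ✓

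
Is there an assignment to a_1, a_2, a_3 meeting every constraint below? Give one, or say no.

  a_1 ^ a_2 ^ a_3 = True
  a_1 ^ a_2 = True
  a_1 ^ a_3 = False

a_1 = False, a_2 = True, a_3 = False

a_1 ^ a_2 ^ a_3 = F ^ T ^ F = True ✓
a_1 ^ a_2 = F ^ T = True ✓
a_1 ^ a_3 = F ^ F = False ✓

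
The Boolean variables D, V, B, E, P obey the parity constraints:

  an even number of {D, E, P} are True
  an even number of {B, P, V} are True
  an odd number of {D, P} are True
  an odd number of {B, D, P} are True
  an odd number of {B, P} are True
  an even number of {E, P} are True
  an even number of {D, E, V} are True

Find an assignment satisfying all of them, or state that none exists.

D=F, V=T, B=F, E=T, P=T

{D, E, P}: 2 true → even ✓
{B, P, V}: 2 true → even ✓
{D, P}: 1 true → odd ✓
{B, D, P}: 1 true → odd ✓
{B, P}: 1 true → odd ✓
{E, P}: 2 true → even ✓
{D, E, V}: 2 true → even ✓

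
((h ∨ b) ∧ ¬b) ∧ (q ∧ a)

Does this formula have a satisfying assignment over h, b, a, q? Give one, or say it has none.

h = True, b = False, a = True, q = True

  (h ∨ b) ∧ ¬b = True
    h ∨ b = True
    ¬b = True
  q ∧ a = True
Both conjuncts True, so the formula holds.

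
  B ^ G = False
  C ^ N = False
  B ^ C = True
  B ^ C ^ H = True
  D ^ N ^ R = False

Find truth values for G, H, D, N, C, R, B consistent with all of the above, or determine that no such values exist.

G: False; H: False; D: False; N: True; C: True; R: True; B: False

B ^ G = F ^ F = False ✓
C ^ N = T ^ T = False ✓
B ^ C = F ^ T = True ✓
B ^ C ^ H = F ^ T ^ F = True ✓
D ^ N ^ R = F ^ T ^ T = False ✓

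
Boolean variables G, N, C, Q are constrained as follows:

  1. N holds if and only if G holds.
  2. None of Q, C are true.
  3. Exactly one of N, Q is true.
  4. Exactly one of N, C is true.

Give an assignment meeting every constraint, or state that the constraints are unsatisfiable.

G = True, N = True, C = False, Q = False

  (1) N=T, G=T — same ✓
  (2) {Q, C}: 0 true — none ✓
  (3) {N, Q}: 1 true — exactly one ✓
  (4) {N, C}: 1 true — exactly one ✓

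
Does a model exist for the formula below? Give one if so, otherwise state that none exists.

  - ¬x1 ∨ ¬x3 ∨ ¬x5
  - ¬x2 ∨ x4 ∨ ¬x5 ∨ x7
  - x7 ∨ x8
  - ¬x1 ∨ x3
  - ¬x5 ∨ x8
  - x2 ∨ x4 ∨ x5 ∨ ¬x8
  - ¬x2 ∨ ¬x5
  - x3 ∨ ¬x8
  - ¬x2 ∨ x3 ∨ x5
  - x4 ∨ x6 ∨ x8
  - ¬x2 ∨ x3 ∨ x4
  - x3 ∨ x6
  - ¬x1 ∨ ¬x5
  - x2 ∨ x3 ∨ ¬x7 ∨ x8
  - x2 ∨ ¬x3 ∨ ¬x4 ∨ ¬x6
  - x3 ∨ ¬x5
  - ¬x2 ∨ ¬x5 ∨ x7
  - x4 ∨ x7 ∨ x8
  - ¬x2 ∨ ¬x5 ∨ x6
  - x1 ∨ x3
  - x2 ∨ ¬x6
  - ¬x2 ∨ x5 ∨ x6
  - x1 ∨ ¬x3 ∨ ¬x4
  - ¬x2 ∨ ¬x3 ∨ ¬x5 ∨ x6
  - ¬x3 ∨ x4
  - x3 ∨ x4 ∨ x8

x1: True; x2: True; x3: True; x4: True; x5: False; x6: True; x7: True; x8: True

Try x1 = False:
  (x1 ∨ x3) forces x3 = True.
  (x1 ∨ ¬x3 ∨ ¬x4) forces x4 = False.
  clause (¬x3 ∨ x4) is falsified — backtrack.
So x1 = True.
  then (¬x1 ∨ x3) forces x3 = True.
  then (¬x1 ∨ ¬x5) forces x5 = False.
  then (¬x3 ∨ x4) forces x4 = True.
Set x2 = True.
  then (¬x2 ∨ x5 ∨ x6) forces x6 = True.
Set x7 = True.
Set x8 = True.
All clauses satisfied.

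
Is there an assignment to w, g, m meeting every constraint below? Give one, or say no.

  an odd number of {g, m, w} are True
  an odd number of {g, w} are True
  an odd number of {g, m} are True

w: False; g: True; m: False

{g, m, w}: 1 true → odd ✓
{g, w}: 1 true → odd ✓
{g, m}: 1 true → odd ✓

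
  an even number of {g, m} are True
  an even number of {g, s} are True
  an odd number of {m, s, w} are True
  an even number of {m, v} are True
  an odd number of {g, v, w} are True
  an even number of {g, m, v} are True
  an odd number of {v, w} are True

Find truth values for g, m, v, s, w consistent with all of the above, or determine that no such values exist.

g: False; m: False; v: False; s: False; w: True

{g, m}: 0 true → even ✓
{g, s}: 0 true → even ✓
{m, s, w}: 1 true → odd ✓
{m, v}: 0 true → even ✓
{g, v, w}: 1 true → odd ✓
{g, m, v}: 0 true → even ✓
{v, w}: 1 true → odd ✓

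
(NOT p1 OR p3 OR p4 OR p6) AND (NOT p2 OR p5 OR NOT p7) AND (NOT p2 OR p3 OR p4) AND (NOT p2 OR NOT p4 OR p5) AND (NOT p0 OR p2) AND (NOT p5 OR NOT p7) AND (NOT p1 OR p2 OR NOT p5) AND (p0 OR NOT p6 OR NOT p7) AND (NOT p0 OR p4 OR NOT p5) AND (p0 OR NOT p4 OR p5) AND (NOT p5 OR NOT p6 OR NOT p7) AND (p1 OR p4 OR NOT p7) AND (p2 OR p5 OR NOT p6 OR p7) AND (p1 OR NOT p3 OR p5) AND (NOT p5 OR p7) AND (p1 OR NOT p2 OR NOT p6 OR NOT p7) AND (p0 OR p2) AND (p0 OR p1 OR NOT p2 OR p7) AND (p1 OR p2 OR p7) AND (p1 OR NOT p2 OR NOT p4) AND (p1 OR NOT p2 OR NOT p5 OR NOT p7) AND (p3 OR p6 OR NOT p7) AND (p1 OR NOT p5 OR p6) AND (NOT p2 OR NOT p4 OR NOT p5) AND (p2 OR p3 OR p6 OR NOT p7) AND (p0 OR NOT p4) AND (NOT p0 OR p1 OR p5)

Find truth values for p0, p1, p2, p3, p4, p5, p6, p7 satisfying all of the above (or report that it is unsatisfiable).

p0 = True, p1 = True, p2 = True, p3 = True, p4 = False, p5 = False, p6 = True, p7 = False

Set p0 = True.
  then (NOT p0 OR p2) forces p2 = True.
Try p1 = False:
  (p1 OR NOT p2 OR NOT p4) forces p4 = False.
  (NOT p2 OR p3 OR p4) forces p3 = True.
  (NOT p0 OR p4 OR NOT p5) forces p5 = False.
  clause (p1 OR NOT p3 OR p5) is falsified — backtrack.
So p1 = True.
Set p3 = True.
Set p4 = False.
  then (NOT p0 OR p4 OR NOT p5) forces p5 = False.
  then (NOT p2 OR p5 OR NOT p7) forces p7 = False.
Set p6 = True.
All clauses satisfied.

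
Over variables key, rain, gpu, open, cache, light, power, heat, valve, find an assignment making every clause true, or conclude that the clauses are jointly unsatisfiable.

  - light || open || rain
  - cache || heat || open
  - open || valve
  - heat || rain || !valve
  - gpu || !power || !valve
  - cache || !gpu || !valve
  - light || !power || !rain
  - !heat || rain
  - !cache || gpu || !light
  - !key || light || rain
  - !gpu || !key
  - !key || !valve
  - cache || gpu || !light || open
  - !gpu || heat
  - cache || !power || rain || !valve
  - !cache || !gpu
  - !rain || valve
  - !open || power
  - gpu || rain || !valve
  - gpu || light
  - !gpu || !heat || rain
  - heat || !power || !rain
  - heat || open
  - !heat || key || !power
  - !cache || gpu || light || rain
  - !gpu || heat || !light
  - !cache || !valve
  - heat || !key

key=F; rain=F; gpu=F; open=T; cache=F; light=T; power=T; heat=F; valve=F

Set key = False.
Set rain = False.
  then (!heat || rain) forces heat = False.
  then (!gpu || heat) forces gpu = False.
  then (gpu || rain || !valve) forces valve = False.
  then (gpu || light) forces light = True.
  then (heat || open) forces open = True.
  then (!cache || gpu || !light) forces cache = False.
  then (!open || power) forces power = True.
All clauses satisfied.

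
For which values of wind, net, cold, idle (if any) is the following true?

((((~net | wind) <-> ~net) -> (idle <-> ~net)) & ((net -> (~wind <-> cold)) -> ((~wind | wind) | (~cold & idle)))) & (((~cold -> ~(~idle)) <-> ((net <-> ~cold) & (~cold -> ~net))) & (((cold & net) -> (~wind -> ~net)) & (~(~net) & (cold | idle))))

Unsatisfiable

Case net = True: the formula simplifies to ((~wind -> ~idle) & ((~wind <-> cold) -> ((~wind | wind) | (~cold & idle)))) & (((~cold -> ~(~idle)) <-> (~cold & cold)) & ((cold -> wind) & (cold | idle))).
  cold = True: the conjunct (~cold -> ~(~idle)) <-> (~cold & cold) becomes (False -> ~(~idle)) <-> (False & True) = False.
  cold = False: simplifies to ((~wind -> ~idle) & (wind -> ((~wind | wind) | idle))) & (~idle & idle).
    idle = True: the conjunct ~idle is False.
    idle = False: the conjunct idle is False.
Case net = False: the conjunct ~(~net) becomes ~(~False) = False.
Both cases fail — unsatisfiable.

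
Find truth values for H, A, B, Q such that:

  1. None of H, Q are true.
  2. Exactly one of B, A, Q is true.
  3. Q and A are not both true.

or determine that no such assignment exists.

H=F, A=F, B=T, Q=F

  (1) {H, Q}: 0 true — none ✓
  (2) {B, A, Q}: 1 true — exactly one ✓
  (3) Q=F, A=F — not both ✓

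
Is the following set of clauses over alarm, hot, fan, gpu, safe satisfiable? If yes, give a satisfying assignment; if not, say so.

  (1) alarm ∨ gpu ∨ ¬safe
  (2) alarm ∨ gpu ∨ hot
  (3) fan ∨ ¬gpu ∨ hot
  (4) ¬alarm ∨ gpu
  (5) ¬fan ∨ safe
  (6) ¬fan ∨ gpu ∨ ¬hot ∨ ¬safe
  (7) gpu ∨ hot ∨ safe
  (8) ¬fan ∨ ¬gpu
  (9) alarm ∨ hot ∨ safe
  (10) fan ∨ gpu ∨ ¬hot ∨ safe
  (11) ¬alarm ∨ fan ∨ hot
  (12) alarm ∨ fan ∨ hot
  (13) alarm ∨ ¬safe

alarm = True, hot = True, fan = False, gpu = True, safe = True

Set alarm = True.
  then (¬alarm ∨ gpu) forces gpu = True.
  then (¬fan ∨ ¬gpu) forces fan = False.
  then (¬alarm ∨ fan ∨ hot) forces hot = True.
Set safe = True.
All clauses satisfied.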